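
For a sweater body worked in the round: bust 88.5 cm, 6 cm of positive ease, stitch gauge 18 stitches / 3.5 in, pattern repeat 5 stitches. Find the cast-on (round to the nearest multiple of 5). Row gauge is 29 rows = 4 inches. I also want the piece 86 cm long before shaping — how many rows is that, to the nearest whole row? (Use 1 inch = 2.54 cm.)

Cast on 190 stitches; work 245 rows.

Finished = 88.5 + 6 = 94.5 cm.
94.5 cm × 1/2.54 = 37.20 inches.
18/3.5 = 5.143 sts per in; 37.20 × 5.143 = 191.34 sts.
Nearest multiple of 5 → 190.
86 cm = 33.86 inches; × 7.25 = 245.47 → 245 rows.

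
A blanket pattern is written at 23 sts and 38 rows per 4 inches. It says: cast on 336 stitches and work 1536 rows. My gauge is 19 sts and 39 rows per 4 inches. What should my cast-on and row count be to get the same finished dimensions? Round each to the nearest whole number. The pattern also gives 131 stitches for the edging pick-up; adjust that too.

Cast on 278 stitches; work 1576 rows; edging pick-up 108 stitches.

Stitches: 336 × 19/23 = 277.57 → 278.
Rows: 1536 × 39/38 = 1576.42 → 1576.
edging pick-up: 131 × 19/23 = 108.22 → 108.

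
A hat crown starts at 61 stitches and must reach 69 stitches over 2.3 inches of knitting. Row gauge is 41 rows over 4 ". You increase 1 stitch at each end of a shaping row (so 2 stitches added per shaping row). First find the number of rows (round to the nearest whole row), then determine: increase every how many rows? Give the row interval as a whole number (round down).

Rows = 2.3 × 10.25 = 23.6 → 24 rows.
Stitches to add: 8 → 4 shaping rows (at 2 st each).
24 / 4 = 6.00 → every 6 rows.

Increase every 6th row.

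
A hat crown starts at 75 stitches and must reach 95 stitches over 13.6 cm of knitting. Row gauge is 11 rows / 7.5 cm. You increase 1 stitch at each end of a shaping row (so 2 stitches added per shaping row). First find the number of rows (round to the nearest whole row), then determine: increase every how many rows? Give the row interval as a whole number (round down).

Rows = 13.6 × 1.467 = 19.9 → 20 rows.
Stitches to add: 20 → 10 shaping rows (at 2 st each).
20 / 10 = 2.00 → every 2 rows.

Increase every 2nd row.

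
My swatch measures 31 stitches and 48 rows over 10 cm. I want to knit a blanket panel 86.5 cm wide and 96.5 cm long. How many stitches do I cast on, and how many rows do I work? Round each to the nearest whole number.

Cast on 268 stitches and work 463 rows.

Stitch gauge = 31/10 = 3.1 sts/cm; 86.5 × 3.1 = 268.15 → 268 sts.
Row gauge = 48/10 = 4.8 rows/cm; 96.5 × 4.8 = 463.20 → 463 rows.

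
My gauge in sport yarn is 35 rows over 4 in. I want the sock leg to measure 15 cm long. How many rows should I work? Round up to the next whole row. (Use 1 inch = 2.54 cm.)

15 cm = 5.91 in.
35 rows / 4 in = 8.75 rows per inch.
5.91 × 8.75 = 51.67 rows.
Round up → 52.

52 rows.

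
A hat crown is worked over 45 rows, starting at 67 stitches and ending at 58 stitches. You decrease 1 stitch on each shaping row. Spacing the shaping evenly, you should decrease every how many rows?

Stitches to remove: |58 − 67| = 9.
Shaping rows needed: 9 / 1 = 9.
45 rows / 9 = every 5 rows.

Decrease every 5th row.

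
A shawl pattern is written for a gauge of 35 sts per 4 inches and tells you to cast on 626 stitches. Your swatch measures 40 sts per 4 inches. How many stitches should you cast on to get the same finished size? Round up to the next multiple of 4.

716 stitches.

Scale factor = 40 / 35 = 1.143.
626 × 40 / 35 = 715.43 sts.
→ 716 sts.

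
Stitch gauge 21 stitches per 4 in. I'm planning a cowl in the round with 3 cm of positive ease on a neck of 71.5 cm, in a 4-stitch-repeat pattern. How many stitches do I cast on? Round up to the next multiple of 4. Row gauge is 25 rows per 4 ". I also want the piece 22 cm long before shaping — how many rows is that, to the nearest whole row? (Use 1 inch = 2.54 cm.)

Cast on 156 stitches; work 54 rows.

Finished = 71.5 + 3 = 74.5 cm.
74.5 cm × 1/2.54 = 29.33 inches.
21/4 = 5.25 sts per in; 29.33 × 5.25 = 153.99 sts.
Next multiple of 4 → 156.
22 cm = 8.66 inches; × 6.25 = 54.13 → 54 rows.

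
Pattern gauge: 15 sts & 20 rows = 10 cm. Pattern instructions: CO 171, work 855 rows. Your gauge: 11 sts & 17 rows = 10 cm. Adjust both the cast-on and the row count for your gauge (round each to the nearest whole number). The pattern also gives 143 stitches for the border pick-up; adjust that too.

Cast on 125 stitches; work 727 rows; border pick-up 105 stitches.

Stitches: 171 × 11/15 = 125.40 → 125.
Rows: 855 × 17/20 = 726.75 → 727.
border pick-up: 143 × 11/15 = 104.87 → 105.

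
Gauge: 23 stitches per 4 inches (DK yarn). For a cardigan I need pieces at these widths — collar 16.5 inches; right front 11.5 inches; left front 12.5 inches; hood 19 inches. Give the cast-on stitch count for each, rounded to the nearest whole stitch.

Rate = 23/4 = 5.75 sts per in.
collar: 16.5 × 5.75 = 94.88 → 95.
right front: 11.5 × 5.75 = 66.12 → 66.
left front: 12.5 × 5.75 = 71.88 → 72.
hood: 19 × 5.75 = 109.25 → 109.

collar 95; right front 66; left front 72; hood 109.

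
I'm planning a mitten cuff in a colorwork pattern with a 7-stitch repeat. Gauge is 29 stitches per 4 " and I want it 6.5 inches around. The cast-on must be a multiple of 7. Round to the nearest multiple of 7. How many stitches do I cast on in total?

29 / 4 = 7.25 sts per inch.
6.5 × 7.25 = 47.12 sts.
Nearest multiple of 7: 49.

CO 49 sts.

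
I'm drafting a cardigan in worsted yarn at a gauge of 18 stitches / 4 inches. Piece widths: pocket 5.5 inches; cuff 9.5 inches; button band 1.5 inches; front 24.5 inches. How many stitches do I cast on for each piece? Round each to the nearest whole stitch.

pocket 25; cuff 43; button band 7; front 110.

Rate = 18/4 = 4.5 sts per in.
pocket: 5.5 × 4.5 = 24.75 → 25.
cuff: 9.5 × 4.5 = 42.75 → 43.
button band: 1.5 × 4.5 = 6.75 → 7.
front: 24.5 × 4.5 = 110.25 → 110.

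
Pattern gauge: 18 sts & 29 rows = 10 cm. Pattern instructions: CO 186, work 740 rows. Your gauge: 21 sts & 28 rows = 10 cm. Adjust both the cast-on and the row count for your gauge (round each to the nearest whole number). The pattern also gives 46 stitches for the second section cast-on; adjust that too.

Stitches: 186 × 21/18 = 217.00 → 217.
Rows: 740 × 28/29 = 714.48 → 714.
second section cast-on: 46 × 21/18 = 53.67 → 54.

Cast on 217 stitches; work 714 rows; second section cast-on 54 stitches.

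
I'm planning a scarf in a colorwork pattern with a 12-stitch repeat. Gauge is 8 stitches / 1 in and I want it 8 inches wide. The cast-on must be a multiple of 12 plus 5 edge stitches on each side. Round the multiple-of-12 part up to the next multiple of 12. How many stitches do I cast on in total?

CO 70 sts.

8 / 1 = 8 sts per inch.
8 × 8 = 64.00 sts.
Less 10 edge sts → 54.00 for the repeat.
Next multiple of 12: 60.
Add back 10 edge sts → 70.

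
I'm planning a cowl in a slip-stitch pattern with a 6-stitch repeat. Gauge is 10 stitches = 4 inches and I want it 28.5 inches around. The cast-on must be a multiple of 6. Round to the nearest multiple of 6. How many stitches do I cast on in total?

72 stitches.

10 / 4 = 2.5 sts per inch.
28.5 × 2.5 = 71.25 sts.
Nearest multiple of 6: 72.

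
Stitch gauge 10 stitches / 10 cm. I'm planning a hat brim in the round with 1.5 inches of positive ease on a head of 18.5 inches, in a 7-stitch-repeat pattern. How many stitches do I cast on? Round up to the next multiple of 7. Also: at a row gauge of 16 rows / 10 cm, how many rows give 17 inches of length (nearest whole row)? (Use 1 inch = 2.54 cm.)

Finished = 18.5 + 1.5 = 20 inches.
20 inches × 2.54 = 50.80 cm.
10/10 = 1 sts per cm; 50.80 × 1 = 50.80 sts.
Next multiple of 7 → 56.
17 inches = 43.18 cm; × 1.6 = 69.09 → 69 rows.

Cast on 56 stitches; work 69 rows.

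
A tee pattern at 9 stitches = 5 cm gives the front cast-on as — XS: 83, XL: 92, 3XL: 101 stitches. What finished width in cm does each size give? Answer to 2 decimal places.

9/5 = 1.8 sts per cm.
XS: 83 / 1.8 = 46.111 → 46.11 cm.
XL: 92 / 1.8 = 51.111 → 51.11 cm.
3XL: 101 / 1.8 = 56.111 → 56.11 cm.

XS 46.11 cm; XL 51.11 cm; 3XL 56.11 cm.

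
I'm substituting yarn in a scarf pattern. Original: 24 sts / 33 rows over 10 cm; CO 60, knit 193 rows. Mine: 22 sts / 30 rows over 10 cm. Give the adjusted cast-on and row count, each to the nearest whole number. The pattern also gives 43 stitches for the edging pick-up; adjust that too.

Cast on 55 stitches; work 175 rows; edging pick-up 39 stitches.

Stitches: 60 × 22/24 = 55.00 → 55.
Rows: 193 × 30/33 = 175.45 → 175.
edging pick-up: 43 × 22/24 = 39.42 → 39.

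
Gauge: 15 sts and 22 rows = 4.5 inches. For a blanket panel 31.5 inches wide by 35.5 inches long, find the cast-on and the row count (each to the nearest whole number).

Cast on 105 stitches and work 174 rows.

Stitch gauge = 15/4.5 = 3.333 sts/in; 31.5 × 3.333 = 105.00 → 105 sts.
Row gauge = 22/4.5 = 4.889 rows/in; 35.5 × 4.889 = 173.56 → 174 rows.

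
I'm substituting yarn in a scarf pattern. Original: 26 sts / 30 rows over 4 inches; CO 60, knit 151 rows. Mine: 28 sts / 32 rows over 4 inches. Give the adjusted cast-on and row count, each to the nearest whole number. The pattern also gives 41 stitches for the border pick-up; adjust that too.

Cast on 65 stitches; work 161 rows; border pick-up 44 stitches.

Stitches: 60 × 28/26 = 64.62 → 65.
Rows: 151 × 32/30 = 161.07 → 161.
border pick-up: 41 × 28/26 = 44.15 → 44.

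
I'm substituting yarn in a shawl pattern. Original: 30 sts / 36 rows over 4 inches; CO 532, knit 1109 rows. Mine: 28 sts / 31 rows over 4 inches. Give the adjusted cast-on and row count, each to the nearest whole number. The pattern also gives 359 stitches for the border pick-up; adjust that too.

Cast on 497 stitches; work 955 rows; border pick-up 335 stitches.

Stitches: 532 × 28/30 = 496.53 → 497.
Rows: 1109 × 31/36 = 954.97 → 955.
border pick-up: 359 × 28/30 = 335.07 → 335.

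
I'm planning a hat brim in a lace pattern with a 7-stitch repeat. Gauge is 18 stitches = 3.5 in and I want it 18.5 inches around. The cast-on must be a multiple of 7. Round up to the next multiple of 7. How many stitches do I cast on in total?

18 / 3.5 = 5.143 sts per inch.
18.5 × 5.143 = 95.14 sts.
Next multiple of 7: 98.

CO 98 sts.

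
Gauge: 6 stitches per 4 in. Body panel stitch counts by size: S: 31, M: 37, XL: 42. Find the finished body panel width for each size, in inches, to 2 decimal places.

6/4 = 1.5 sts per in.
S: 31 / 1.5 = 20.667 → 20.67 in.
M: 37 / 1.5 = 24.667 → 24.67 in.
XL: 42 / 1.5 = 28.000 → 28.00 in.

S 20.67 inches; M 24.67 inches; XL 28.00 inches.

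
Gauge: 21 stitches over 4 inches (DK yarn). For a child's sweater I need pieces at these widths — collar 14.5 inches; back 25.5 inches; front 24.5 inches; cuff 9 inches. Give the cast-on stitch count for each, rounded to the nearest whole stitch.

collar 76; back 134; front 129; cuff 47.

Rate = 21/4 = 5.25 sts per in.
collar: 14.5 × 5.25 = 76.12 → 76.
back: 25.5 × 5.25 = 133.88 → 134.
front: 24.5 × 5.25 = 128.62 → 129.
cuff: 9 × 5.25 = 47.25 → 47.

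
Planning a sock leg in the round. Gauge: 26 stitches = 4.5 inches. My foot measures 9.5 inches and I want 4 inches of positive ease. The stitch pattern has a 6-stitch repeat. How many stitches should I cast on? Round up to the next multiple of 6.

Cast on 78 stitches.

Finished = 9.5 + 4 = 13.5 inches.
26 / 4.5 = 5.778 sts/in.
13.5 × 5.778 = 78.00 sts.
Next multiple of 6: 78.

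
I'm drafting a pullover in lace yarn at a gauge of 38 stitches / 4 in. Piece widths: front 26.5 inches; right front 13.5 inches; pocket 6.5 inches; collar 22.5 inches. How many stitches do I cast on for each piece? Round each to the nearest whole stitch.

Rate = 38/4 = 9.5 sts per in.
front: 26.5 × 9.5 = 251.75 → 252.
right front: 13.5 × 9.5 = 128.25 → 128.
pocket: 6.5 × 9.5 = 61.75 → 62.
collar: 22.5 × 9.5 = 213.75 → 214.

front 252; right front 128; pocket 62; collar 214.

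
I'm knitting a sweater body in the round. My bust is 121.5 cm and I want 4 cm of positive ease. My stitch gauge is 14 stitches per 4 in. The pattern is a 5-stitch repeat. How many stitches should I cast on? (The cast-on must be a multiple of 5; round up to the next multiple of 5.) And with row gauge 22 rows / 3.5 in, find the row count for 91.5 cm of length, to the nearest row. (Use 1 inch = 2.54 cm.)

Finished = 121.5 + 4 = 125.5 cm.
125.5 cm × 1/2.54 = 49.41 inches.
14/4 = 3.5 sts per in; 49.41 × 3.5 = 172.93 sts.
Next multiple of 5 → 175.
91.5 cm = 36.02 inches; × 6.286 = 226.43 → 226 rows.

Cast on 175 stitches; work 226 rows.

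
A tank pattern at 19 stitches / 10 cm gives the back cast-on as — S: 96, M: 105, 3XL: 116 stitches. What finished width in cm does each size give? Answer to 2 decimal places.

19/10 = 1.9 sts per cm.
S: 96 / 1.9 = 50.526 → 50.53 cm.
M: 105 / 1.9 = 55.263 → 55.26 cm.
3XL: 116 / 1.9 = 61.053 → 61.05 cm.

S 50.53 cm; M 55.26 cm; 3XL 61.05 cm.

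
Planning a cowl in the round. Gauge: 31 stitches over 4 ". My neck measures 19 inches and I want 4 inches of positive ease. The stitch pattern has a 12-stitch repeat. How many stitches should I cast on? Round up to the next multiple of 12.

Finished = 19 + 4 = 23 inches.
31 / 4 = 7.75 sts/in.
23 × 7.75 = 178.25 sts.
Next multiple of 12: 180.

Cast on 180 stitches.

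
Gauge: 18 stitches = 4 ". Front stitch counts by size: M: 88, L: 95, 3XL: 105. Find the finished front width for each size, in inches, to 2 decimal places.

M 19.56 inches; L 21.11 inches; 3XL 23.33 inches.

18/4 = 4.5 sts per in.
M: 88 / 4.5 = 19.556 → 19.56 in.
L: 95 / 4.5 = 21.111 → 21.11 in.
3XL: 105 / 4.5 = 23.333 → 23.33 in.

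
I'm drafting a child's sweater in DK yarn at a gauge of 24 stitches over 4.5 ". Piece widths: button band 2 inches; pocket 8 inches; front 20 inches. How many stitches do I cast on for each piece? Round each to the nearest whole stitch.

button band 11; pocket 43; front 107.

Rate = 24/4.5 = 5.333 sts per in.
button band: 2 × 5.333 = 10.67 → 11.
pocket: 8 × 5.333 = 42.67 → 43.
front: 20 × 5.333 = 106.67 → 107.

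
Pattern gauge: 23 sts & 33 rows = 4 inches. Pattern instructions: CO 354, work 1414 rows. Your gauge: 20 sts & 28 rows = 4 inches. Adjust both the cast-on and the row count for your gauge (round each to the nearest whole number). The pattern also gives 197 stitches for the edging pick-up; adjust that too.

Cast on 308 stitches; work 1200 rows; edging pick-up 171 stitches.

Stitches: 354 × 20/23 = 307.83 → 308.
Rows: 1414 × 28/33 = 1199.76 → 1200.
edging pick-up: 197 × 20/23 = 171.30 → 171.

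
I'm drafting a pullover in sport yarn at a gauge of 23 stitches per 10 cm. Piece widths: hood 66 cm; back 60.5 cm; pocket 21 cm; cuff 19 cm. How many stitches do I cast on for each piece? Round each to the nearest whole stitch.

Rate = 23/10 = 2.3 sts per cm.
hood: 66 × 2.3 = 151.80 → 152.
back: 60.5 × 2.3 = 139.15 → 139.
pocket: 21 × 2.3 = 48.30 → 48.
cuff: 19 × 2.3 = 43.70 → 44.

hood 152; back 139; pocket 48; cuff 44.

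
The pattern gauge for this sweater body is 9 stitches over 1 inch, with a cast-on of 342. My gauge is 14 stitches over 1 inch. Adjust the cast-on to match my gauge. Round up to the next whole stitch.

Scale factor = 14 / 9 = 1.556.
342 × 14 / 9 = 532.00 sts.

Cast on 532 stitches.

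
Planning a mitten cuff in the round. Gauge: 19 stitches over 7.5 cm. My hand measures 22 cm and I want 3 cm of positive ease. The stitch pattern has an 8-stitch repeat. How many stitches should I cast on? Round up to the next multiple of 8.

Finished = 22 + 3 = 25 cm.
19 / 7.5 = 2.533 sts/cm.
25 × 2.533 = 63.33 sts.
Next multiple of 8: 64.

CO 64 sts.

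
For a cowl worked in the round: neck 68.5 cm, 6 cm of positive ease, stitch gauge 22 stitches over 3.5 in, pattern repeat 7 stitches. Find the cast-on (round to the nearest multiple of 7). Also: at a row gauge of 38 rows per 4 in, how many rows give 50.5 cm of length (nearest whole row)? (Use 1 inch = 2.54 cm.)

Cast on 182 stitches; work 189 rows.

Finished = 68.5 + 6 = 74.5 cm.
74.5 cm × 1/2.54 = 29.33 inches.
22/3.5 = 6.286 sts per in; 29.33 × 6.286 = 184.36 sts.
Nearest multiple of 7 → 182.
50.5 cm = 19.88 inches; × 9.5 = 188.88 → 189 rows.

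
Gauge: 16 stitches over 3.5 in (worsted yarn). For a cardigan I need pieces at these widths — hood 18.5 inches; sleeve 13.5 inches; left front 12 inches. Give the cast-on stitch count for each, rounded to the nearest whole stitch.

Rate = 16/3.5 = 4.571 sts per in.
hood: 18.5 × 4.571 = 84.57 → 85.
sleeve: 13.5 × 4.571 = 61.71 → 62.
left front: 12 × 4.571 = 54.86 → 55.

hood 85; sleeve 62; left front 55.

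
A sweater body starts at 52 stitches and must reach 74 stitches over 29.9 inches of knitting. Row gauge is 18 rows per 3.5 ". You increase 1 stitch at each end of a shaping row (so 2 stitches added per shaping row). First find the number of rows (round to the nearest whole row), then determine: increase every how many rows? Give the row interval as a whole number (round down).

Rows = 29.9 × 5.143 = 153.8 → 154 rows.
Stitches to add: 22 → 11 shaping rows (at 2 st each).
154 / 11 = 14.00 → every 14 rows.

Increase every 14th row.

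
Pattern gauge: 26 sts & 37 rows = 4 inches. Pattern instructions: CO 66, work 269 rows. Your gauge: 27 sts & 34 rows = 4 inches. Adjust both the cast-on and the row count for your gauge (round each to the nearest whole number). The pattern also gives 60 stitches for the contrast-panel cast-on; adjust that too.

Cast on 69 stitches; work 247 rows; contrast-panel cast-on 62 stitches.

Stitches: 66 × 27/26 = 68.54 → 69.
Rows: 269 × 34/37 = 247.19 → 247.
contrast-panel cast-on: 60 × 27/26 = 62.31 → 62.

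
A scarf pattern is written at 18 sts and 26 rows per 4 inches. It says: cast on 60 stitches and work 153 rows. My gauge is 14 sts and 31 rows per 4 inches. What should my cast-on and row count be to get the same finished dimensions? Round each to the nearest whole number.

Stitches: 60 × 14/18 = 46.67 → 47.
Rows: 153 × 31/26 = 182.42 → 182.

Cast on 47 stitches; work 182 rows.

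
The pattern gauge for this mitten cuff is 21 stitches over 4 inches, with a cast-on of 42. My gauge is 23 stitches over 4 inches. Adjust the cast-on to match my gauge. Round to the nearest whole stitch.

Scale factor = 23 / 21 = 1.095.
42 × 23 / 21 = 46.00 sts.

Cast on 46 stitches.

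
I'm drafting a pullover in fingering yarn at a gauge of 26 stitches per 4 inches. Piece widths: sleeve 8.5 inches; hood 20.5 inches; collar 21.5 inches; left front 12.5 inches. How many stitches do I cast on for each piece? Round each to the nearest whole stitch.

Rate = 26/4 = 6.5 sts per in.
sleeve: 8.5 × 6.5 = 55.25 → 55.
hood: 20.5 × 6.5 = 133.25 → 133.
collar: 21.5 × 6.5 = 139.75 → 140.
left front: 12.5 × 6.5 = 81.25 → 81.

sleeve 55; hood 133; collar 140; left front 81.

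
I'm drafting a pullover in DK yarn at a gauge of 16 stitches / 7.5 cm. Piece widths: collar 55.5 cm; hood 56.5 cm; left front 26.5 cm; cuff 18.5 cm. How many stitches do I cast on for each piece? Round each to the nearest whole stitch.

Rate = 16/7.5 = 2.133 sts per cm.
collar: 55.5 × 2.133 = 118.40 → 118.
hood: 56.5 × 2.133 = 120.53 → 121.
left front: 26.5 × 2.133 = 56.53 → 57.
cuff: 18.5 × 2.133 = 39.47 → 39.

collar 118; hood 121; left front 57; cuff 39.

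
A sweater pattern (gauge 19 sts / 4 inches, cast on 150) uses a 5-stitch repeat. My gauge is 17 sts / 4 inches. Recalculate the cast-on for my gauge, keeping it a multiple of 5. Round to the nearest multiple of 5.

150 × 17 / 19 = 134.21.
Nearest multiple of 5: 135.

135 stitches.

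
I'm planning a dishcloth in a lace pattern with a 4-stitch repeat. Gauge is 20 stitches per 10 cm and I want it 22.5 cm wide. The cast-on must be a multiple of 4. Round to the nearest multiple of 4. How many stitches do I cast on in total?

CO 44 sts.

20 / 10 = 2 sts per cm.
22.5 × 2 = 45.00 sts.
Nearest multiple of 4: 44.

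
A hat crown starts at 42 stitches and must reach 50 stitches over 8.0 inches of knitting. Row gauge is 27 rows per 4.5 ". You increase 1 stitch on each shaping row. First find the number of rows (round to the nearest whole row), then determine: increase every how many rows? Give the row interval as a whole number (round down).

Rows = 8.0 × 6 = 48.0 → 48 rows.
Stitches to add: 8 → 8 shaping rows (at 1 st each).
48 / 8 = 6.00 → every 6 rows.

Increase every 6th row.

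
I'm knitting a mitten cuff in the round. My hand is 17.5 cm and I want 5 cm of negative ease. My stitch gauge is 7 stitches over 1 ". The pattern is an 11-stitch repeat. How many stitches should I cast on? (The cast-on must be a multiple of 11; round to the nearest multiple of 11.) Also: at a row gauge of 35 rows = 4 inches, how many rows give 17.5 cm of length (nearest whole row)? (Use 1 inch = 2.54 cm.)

Cast on 33 stitches; work 60 rows.

Finished = 17.5 − 5 = 12.5 cm.
12.5 cm × 1/2.54 = 4.92 inches.
7/1 = 7 sts per in; 4.92 × 7 = 34.45 sts.
Nearest multiple of 11 → 33.
17.5 cm = 6.89 inches; × 8.75 = 60.29 → 60 rows.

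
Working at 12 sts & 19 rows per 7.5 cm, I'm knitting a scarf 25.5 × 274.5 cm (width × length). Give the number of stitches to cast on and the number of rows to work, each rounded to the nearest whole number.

Stitch gauge = 12/7.5 = 1.6 sts/cm; 25.5 × 1.6 = 40.80 → 41 sts.
Row gauge = 19/7.5 = 2.533 rows/cm; 274.5 × 2.533 = 695.40 → 695 rows.

Cast on 41 stitches and work 695 rows.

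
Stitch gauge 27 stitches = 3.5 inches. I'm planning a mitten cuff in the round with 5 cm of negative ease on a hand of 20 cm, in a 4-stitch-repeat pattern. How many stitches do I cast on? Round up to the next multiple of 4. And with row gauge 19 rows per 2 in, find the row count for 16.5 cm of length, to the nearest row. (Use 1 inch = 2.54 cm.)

Finished = 20 − 5 = 15 cm.
15 cm × 1/2.54 = 5.91 inches.
27/3.5 = 7.714 sts per in; 5.91 × 7.714 = 45.56 sts.
Next multiple of 4 → 48.
16.5 cm = 6.50 inches; × 9.5 = 61.71 → 62 rows.

Cast on 48 stitches; work 62 rows.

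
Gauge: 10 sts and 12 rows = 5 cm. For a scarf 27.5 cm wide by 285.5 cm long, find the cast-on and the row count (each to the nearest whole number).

Stitch gauge = 10/5 = 2 sts/cm; 27.5 × 2 = 55.00 → 55 sts.
Row gauge = 12/5 = 2.4 rows/cm; 285.5 × 2.4 = 685.20 → 685 rows.

Cast on 55 stitches and work 685 rows.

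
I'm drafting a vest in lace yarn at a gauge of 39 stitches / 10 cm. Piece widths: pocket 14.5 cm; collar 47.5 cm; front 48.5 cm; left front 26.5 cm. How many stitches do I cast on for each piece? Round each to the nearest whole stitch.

Rate = 39/10 = 3.9 sts per cm.
pocket: 14.5 × 3.9 = 56.55 → 57.
collar: 47.5 × 3.9 = 185.25 → 185.
front: 48.5 × 3.9 = 189.15 → 189.
left front: 26.5 × 3.9 = 103.35 → 103.

pocket 57; collar 185; front 189; left front 103.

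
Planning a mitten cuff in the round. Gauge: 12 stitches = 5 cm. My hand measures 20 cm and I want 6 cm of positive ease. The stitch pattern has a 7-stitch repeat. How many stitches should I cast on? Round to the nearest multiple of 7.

Finished = 20 + 6 = 26 cm.
12 / 5 = 2.4 sts/cm.
26 × 2.4 = 62.40 sts.
Nearest multiple of 7: 63.

Cast on 63 stitches.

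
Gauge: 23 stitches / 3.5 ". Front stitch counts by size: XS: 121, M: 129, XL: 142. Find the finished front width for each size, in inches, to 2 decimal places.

23/3.5 = 6.571 sts per in.
XS: 121 / 6.571 = 18.413 → 18.41 in.
M: 129 / 6.571 = 19.630 → 19.63 in.
XL: 142 / 6.571 = 21.609 → 21.61 in.

XS 18.41 inches; M 19.63 inches; XL 21.61 inches.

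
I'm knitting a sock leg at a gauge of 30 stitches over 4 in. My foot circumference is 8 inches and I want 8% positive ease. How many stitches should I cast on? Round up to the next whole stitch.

Finished = 8 × 1.08 = 8.64 in.
30 / 4 = 7.5 sts per inch.
8.64 × 7.5 = 64.80 sts.
→ 65 sts.

65 stitches.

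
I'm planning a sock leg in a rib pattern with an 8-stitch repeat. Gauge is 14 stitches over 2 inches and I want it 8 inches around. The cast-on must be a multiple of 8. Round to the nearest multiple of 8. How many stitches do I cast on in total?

56 stitches.

14 / 2 = 7 sts per inch.
8 × 7 = 56.00 sts.
Nearest multiple of 8: 56.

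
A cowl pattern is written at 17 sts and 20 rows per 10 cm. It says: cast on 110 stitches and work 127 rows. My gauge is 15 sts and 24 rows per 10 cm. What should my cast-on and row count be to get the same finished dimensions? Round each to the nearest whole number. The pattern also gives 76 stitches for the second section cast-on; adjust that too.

Cast on 97 stitches; work 152 rows; second section cast-on 67 stitches.

Stitches: 110 × 15/17 = 97.06 → 97.
Rows: 127 × 24/20 = 152.40 → 152.
second section cast-on: 76 × 15/17 = 67.06 → 67.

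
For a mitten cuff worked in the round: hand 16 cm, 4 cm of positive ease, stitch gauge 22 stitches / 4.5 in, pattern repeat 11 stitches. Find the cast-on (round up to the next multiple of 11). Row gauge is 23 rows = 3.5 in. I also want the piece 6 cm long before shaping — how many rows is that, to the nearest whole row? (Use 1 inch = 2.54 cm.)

Cast on 44 stitches; work 16 rows.

Finished = 16 + 4 = 20 cm.
20 cm × 1/2.54 = 7.87 inches.
22/4.5 = 4.889 sts per in; 7.87 × 4.889 = 38.50 sts.
Next multiple of 11 → 44.
6 cm = 2.36 inches; × 6.571 = 15.52 → 16 rows.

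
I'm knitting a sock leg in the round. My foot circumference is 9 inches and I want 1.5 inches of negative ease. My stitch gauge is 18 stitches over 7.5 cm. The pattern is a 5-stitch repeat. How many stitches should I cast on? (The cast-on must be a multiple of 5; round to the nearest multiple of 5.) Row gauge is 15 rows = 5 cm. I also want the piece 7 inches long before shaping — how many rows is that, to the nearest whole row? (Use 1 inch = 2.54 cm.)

Finished = 9 − 1.5 = 7.5 inches.
7.5 inches × 2.54 = 19.05 cm.
18/7.5 = 2.4 sts per cm; 19.05 × 2.4 = 45.72 sts.
Nearest multiple of 5 → 45.
7 inches = 17.78 cm; × 3 = 53.34 → 53 rows.

Cast on 45 stitches; work 53 rows.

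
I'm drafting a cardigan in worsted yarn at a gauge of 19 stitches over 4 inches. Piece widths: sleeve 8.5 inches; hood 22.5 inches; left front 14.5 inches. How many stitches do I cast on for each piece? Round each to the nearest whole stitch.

sleeve 40; hood 107; left front 69.

Rate = 19/4 = 4.75 sts per in.
sleeve: 8.5 × 4.75 = 40.38 → 40.
hood: 22.5 × 4.75 = 106.88 → 107.
left front: 14.5 × 4.75 = 68.88 → 69.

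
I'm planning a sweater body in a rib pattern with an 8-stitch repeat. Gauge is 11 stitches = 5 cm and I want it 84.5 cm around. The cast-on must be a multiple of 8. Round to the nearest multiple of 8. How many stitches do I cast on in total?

184 stitches.

11 / 5 = 2.2 sts per cm.
84.5 × 2.2 = 185.90 sts.
Nearest multiple of 8: 184.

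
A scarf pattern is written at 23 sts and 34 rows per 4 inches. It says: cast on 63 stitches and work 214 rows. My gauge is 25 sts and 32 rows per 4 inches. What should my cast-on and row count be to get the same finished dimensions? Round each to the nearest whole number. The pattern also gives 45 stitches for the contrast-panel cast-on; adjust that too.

Stitches: 63 × 25/23 = 68.48 → 68.
Rows: 214 × 32/34 = 201.41 → 201.
contrast-panel cast-on: 45 × 25/23 = 48.91 → 49.

Cast on 68 stitches; work 201 rows; contrast-panel cast-on 49 stitches.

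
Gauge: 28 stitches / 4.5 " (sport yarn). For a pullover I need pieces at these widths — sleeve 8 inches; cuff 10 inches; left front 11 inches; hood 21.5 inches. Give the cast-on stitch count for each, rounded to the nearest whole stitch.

Rate = 28/4.5 = 6.222 sts per in.
sleeve: 8 × 6.222 = 49.78 → 50.
cuff: 10 × 6.222 = 62.22 → 62.
left front: 11 × 6.222 = 68.44 → 68.
hood: 21.5 × 6.222 = 133.78 → 134.

sleeve 50; cuff 62; left front 68; hood 134.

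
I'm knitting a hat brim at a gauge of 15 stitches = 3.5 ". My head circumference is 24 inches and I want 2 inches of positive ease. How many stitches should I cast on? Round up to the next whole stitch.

Finished = 24 + 2 = 26 in.
15 / 3.5 = 4.286 sts per inch.
26.00 × 4.286 = 111.43 sts.
→ 112 sts.

Cast on 112 stitches.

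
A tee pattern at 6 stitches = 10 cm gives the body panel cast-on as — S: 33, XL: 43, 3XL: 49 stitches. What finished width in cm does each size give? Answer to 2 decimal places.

6/10 = 0.6 sts per cm.
S: 33 / 0.6 = 55.000 → 55.00 cm.
XL: 43 / 0.6 = 71.667 → 71.67 cm.
3XL: 49 / 0.6 = 81.667 → 81.67 cm.

S 55.00 cm; XL 71.67 cm; 3XL 81.67 cm.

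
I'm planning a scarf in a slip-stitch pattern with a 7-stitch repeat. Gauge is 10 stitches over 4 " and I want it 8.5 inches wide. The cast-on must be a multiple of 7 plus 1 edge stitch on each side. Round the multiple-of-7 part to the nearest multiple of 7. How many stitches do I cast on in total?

10 / 4 = 2.5 sts per inch.
8.5 × 2.5 = 21.25 sts.
Less 2 edge sts → 19.25 for the repeat.
Nearest multiple of 7: 21.
Add back 2 edge sts → 23.

Cast on 23 stitches.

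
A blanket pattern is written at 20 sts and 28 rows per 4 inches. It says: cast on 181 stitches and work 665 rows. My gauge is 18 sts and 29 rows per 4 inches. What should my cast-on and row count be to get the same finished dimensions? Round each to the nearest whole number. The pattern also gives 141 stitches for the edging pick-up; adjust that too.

Stitches: 181 × 18/20 = 162.90 → 163.
Rows: 665 × 29/28 = 688.75 → 689.
edging pick-up: 141 × 18/20 = 126.90 → 127.

Cast on 163 stitches; work 689 rows; edging pick-up 127 stitches.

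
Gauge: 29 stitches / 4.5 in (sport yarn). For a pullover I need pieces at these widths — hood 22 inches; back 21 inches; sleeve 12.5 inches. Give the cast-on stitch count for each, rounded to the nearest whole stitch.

Rate = 29/4.5 = 6.444 sts per in.
hood: 22 × 6.444 = 141.78 → 142.
back: 21 × 6.444 = 135.33 → 135.
sleeve: 12.5 × 6.444 = 80.56 → 81.

hood 142; back 135; sleeve 81.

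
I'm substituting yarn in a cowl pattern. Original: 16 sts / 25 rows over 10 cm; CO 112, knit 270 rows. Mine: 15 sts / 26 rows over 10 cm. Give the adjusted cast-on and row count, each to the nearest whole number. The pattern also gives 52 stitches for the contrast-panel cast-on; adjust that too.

Cast on 105 stitches; work 281 rows; contrast-panel cast-on 49 stitches.

Stitches: 112 × 15/16 = 105.00 → 105.
Rows: 270 × 26/25 = 280.80 → 281.
contrast-panel cast-on: 52 × 15/16 = 48.75 → 49.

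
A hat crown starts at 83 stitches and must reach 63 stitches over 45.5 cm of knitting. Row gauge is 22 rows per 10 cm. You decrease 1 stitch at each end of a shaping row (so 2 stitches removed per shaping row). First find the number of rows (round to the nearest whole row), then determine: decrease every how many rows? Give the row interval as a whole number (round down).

Rows = 45.5 × 2.2 = 100.1 → 100 rows.
Stitches to remove: 20 → 10 shaping rows (at 2 st each).
100 / 10 = 10.00 → every 10 rows.

Decrease every 10th row.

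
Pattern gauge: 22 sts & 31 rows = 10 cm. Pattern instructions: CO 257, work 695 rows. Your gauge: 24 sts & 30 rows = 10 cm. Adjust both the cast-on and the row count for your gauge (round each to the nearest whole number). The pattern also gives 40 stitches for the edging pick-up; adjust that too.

Stitches: 257 × 24/22 = 280.36 → 280.
Rows: 695 × 30/31 = 672.58 → 673.
edging pick-up: 40 × 24/22 = 43.64 → 44.

Cast on 280 stitches; work 673 rows; edging pick-up 44 stitches.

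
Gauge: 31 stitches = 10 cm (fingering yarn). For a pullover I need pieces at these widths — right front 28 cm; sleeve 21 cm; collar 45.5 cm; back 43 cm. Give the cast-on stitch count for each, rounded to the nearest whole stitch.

Rate = 31/10 = 3.1 sts per cm.
right front: 28 × 3.1 = 86.80 → 87.
sleeve: 21 × 3.1 = 65.10 → 65.
collar: 45.5 × 3.1 = 141.05 → 141.
back: 43 × 3.1 = 133.30 → 133.

right front 87; sleeve 65; collar 141; back 133.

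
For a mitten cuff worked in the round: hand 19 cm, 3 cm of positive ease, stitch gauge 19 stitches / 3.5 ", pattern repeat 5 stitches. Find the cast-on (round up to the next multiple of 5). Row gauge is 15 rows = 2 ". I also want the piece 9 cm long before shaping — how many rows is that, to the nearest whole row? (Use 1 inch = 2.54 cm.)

Cast on 50 stitches; work 27 rows.

Finished = 19 + 3 = 22 cm.
22 cm × 1/2.54 = 8.66 inches.
19/3.5 = 5.429 sts per in; 8.66 × 5.429 = 47.02 sts.
Next multiple of 5 → 50.
9 cm = 3.54 inches; × 7.5 = 26.57 → 27 rows.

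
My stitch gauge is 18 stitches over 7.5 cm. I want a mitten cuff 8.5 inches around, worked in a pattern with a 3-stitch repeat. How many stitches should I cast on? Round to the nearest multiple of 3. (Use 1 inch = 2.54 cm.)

Cast on 51 stitches.

8.5 in = 8.5 × 2.54 = 21.59 cm.
18 / 7.5 = 2.4 sts/cm.
21.59 × 2.4 = 51.82 sts.
→ 51.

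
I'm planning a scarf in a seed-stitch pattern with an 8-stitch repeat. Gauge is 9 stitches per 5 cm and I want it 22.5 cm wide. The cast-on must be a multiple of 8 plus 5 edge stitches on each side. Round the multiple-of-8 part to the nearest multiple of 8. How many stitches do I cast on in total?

9 / 5 = 1.8 sts per cm.
22.5 × 1.8 = 40.50 sts.
Less 10 edge sts → 30.50 for the repeat.
Nearest multiple of 8: 32.
Add back 10 edge sts → 42.

42 stitches.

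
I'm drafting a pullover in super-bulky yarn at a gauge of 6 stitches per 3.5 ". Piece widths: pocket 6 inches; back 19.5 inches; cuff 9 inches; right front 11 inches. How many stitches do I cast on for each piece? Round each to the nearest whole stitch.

Rate = 6/3.5 = 1.714 sts per in.
pocket: 6 × 1.714 = 10.29 → 10.
back: 19.5 × 1.714 = 33.43 → 33.
cuff: 9 × 1.714 = 15.43 → 15.
right front: 11 × 1.714 = 18.86 → 19.

pocket 10; back 33; cuff 15; right front 19.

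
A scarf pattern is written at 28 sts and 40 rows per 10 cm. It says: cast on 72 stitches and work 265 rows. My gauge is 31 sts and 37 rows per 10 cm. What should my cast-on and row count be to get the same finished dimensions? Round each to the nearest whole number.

Cast on 80 stitches; work 245 rows.

Stitches: 72 × 31/28 = 79.71 → 80.
Rows: 265 × 37/40 = 245.12 → 245.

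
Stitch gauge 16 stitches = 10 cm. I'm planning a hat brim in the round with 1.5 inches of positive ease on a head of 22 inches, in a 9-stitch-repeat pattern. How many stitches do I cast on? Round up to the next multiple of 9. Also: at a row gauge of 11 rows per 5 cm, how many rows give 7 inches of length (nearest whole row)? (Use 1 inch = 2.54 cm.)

Cast on 99 stitches; work 39 rows.

Finished = 22 + 1.5 = 23.5 inches.
23.5 inches × 2.54 = 59.69 cm.
16/10 = 1.6 sts per cm; 59.69 × 1.6 = 95.50 sts.
Next multiple of 9 → 99.
7 inches = 17.78 cm; × 2.2 = 39.12 → 39 rows.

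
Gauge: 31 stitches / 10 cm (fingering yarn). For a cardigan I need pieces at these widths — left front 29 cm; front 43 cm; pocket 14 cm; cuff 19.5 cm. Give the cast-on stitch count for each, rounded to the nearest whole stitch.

left front 90; front 133; pocket 43; cuff 60.

Rate = 31/10 = 3.1 sts per cm.
left front: 29 × 3.1 = 89.90 → 90.
front: 43 × 3.1 = 133.30 → 133.
pocket: 14 × 3.1 = 43.40 → 43.
cuff: 19.5 × 3.1 = 60.45 → 60.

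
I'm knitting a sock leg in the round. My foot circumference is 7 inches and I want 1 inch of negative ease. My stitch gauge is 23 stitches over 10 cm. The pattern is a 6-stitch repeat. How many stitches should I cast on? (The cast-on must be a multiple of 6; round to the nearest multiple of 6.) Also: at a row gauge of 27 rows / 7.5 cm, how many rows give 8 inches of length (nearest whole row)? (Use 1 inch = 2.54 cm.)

Cast on 36 stitches; work 73 rows.

Finished = 7 − 1 = 6 inches.
6 inches × 2.54 = 15.24 cm.
23/10 = 2.3 sts per cm; 15.24 × 2.3 = 35.05 sts.
Nearest multiple of 6 → 36.
8 inches = 20.32 cm; × 3.6 = 73.15 → 73 rows.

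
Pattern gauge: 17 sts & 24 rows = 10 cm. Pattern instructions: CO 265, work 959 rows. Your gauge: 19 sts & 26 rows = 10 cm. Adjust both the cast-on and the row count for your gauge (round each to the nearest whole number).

Cast on 296 stitches; work 1039 rows.

Stitches: 265 × 19/17 = 296.18 → 296.
Rows: 959 × 26/24 = 1038.92 → 1039.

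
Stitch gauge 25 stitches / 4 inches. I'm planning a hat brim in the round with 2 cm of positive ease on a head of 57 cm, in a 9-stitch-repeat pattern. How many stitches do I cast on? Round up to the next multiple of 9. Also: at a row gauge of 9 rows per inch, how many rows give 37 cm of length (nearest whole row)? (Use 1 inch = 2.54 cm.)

Finished = 57 + 2 = 59 cm.
59 cm × 1/2.54 = 23.23 inches.
25/4 = 6.25 sts per in; 23.23 × 6.25 = 145.18 sts.
Next multiple of 9 → 153.
37 cm = 14.57 inches; × 9 = 131.10 → 131 rows.

Cast on 153 stitches; work 131 rows.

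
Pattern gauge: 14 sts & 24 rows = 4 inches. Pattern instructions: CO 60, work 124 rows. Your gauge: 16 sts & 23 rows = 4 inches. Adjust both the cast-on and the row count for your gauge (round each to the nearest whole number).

Stitches: 60 × 16/14 = 68.57 → 69.
Rows: 124 × 23/24 = 118.83 → 119.

Cast on 69 stitches; work 119 rows.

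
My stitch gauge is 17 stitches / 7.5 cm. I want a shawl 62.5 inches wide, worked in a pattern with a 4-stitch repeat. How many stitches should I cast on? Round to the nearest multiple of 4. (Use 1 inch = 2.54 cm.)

62.5 in = 62.5 × 2.54 = 158.75 cm.
17 / 7.5 = 2.267 sts/cm.
158.75 × 2.267 = 359.83 sts.
→ 360.

360 stitches.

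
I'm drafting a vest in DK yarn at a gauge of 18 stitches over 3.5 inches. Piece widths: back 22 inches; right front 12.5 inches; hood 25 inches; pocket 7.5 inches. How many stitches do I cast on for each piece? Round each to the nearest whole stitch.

back 113; right front 64; hood 129; pocket 39.

Rate = 18/3.5 = 5.143 sts per in.
back: 22 × 5.143 = 113.14 → 113.
right front: 12.5 × 5.143 = 64.29 → 64.
hood: 25 × 5.143 = 128.57 → 129.
pocket: 7.5 × 5.143 = 38.57 → 39.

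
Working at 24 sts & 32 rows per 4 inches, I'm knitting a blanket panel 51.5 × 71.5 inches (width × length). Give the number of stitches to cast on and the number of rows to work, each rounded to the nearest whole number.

Cast on 309 stitches and work 572 rows.

Stitch gauge = 24/4 = 6 sts/in; 51.5 × 6 = 309.00 → 309 sts.
Row gauge = 32/4 = 8 rows/in; 71.5 × 8 = 572.00 → 572 rows.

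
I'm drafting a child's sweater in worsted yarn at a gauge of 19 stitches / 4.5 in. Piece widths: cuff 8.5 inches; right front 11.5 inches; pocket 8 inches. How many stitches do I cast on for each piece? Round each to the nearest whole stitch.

Rate = 19/4.5 = 4.222 sts per in.
cuff: 8.5 × 4.222 = 35.89 → 36.
right front: 11.5 × 4.222 = 48.56 → 49.
pocket: 8 × 4.222 = 33.78 → 34.

cuff 36; right front 49; pocket 34.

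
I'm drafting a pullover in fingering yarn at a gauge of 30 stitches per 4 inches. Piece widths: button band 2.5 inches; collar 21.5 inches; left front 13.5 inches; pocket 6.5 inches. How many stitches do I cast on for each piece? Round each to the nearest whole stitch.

Rate = 30/4 = 7.5 sts per in.
button band: 2.5 × 7.5 = 18.75 → 19.
collar: 21.5 × 7.5 = 161.25 → 161.
left front: 13.5 × 7.5 = 101.25 → 101.
pocket: 6.5 × 7.5 = 48.75 → 49.

button band 19; collar 161; left front 101; pocket 49.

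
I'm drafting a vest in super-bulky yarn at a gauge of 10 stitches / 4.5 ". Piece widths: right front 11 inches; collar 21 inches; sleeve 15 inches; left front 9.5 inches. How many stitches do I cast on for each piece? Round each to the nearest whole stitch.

right front 24; collar 47; sleeve 33; left front 21.

Rate = 10/4.5 = 2.222 sts per in.
right front: 11 × 2.222 = 24.44 → 24.
collar: 21 × 2.222 = 46.67 → 47.
sleeve: 15 × 2.222 = 33.33 → 33.
left front: 9.5 × 2.222 = 21.11 → 21.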